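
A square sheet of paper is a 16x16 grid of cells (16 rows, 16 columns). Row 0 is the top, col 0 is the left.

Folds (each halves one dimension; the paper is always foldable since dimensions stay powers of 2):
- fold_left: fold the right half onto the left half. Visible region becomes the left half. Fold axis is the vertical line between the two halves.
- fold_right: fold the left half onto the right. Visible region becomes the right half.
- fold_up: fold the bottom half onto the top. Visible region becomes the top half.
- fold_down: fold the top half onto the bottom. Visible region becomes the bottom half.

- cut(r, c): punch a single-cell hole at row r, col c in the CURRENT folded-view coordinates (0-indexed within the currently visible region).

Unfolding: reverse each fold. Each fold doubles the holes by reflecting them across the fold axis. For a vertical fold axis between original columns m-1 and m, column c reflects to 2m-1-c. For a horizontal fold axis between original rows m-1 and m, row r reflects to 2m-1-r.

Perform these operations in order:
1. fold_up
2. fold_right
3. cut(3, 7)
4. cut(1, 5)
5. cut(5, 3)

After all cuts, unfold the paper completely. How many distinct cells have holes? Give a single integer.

Answer: 12

Derivation:
Op 1 fold_up: fold axis h@8; visible region now rows[0,8) x cols[0,16) = 8x16
Op 2 fold_right: fold axis v@8; visible region now rows[0,8) x cols[8,16) = 8x8
Op 3 cut(3, 7): punch at orig (3,15); cuts so far [(3, 15)]; region rows[0,8) x cols[8,16) = 8x8
Op 4 cut(1, 5): punch at orig (1,13); cuts so far [(1, 13), (3, 15)]; region rows[0,8) x cols[8,16) = 8x8
Op 5 cut(5, 3): punch at orig (5,11); cuts so far [(1, 13), (3, 15), (5, 11)]; region rows[0,8) x cols[8,16) = 8x8
Unfold 1 (reflect across v@8): 6 holes -> [(1, 2), (1, 13), (3, 0), (3, 15), (5, 4), (5, 11)]
Unfold 2 (reflect across h@8): 12 holes -> [(1, 2), (1, 13), (3, 0), (3, 15), (5, 4), (5, 11), (10, 4), (10, 11), (12, 0), (12, 15), (14, 2), (14, 13)]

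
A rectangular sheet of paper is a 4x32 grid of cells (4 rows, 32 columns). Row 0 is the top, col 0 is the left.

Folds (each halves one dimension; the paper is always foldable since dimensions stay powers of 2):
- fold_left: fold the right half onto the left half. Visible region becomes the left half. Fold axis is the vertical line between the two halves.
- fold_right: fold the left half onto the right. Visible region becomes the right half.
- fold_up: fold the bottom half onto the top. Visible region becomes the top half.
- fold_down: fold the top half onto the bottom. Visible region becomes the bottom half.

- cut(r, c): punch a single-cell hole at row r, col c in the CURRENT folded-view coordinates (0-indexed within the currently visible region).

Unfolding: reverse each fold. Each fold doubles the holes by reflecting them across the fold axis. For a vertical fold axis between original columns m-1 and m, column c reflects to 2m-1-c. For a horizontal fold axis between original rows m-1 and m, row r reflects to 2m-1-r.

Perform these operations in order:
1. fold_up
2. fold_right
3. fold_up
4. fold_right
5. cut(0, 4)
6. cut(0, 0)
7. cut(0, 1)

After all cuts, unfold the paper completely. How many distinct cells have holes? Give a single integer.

Op 1 fold_up: fold axis h@2; visible region now rows[0,2) x cols[0,32) = 2x32
Op 2 fold_right: fold axis v@16; visible region now rows[0,2) x cols[16,32) = 2x16
Op 3 fold_up: fold axis h@1; visible region now rows[0,1) x cols[16,32) = 1x16
Op 4 fold_right: fold axis v@24; visible region now rows[0,1) x cols[24,32) = 1x8
Op 5 cut(0, 4): punch at orig (0,28); cuts so far [(0, 28)]; region rows[0,1) x cols[24,32) = 1x8
Op 6 cut(0, 0): punch at orig (0,24); cuts so far [(0, 24), (0, 28)]; region rows[0,1) x cols[24,32) = 1x8
Op 7 cut(0, 1): punch at orig (0,25); cuts so far [(0, 24), (0, 25), (0, 28)]; region rows[0,1) x cols[24,32) = 1x8
Unfold 1 (reflect across v@24): 6 holes -> [(0, 19), (0, 22), (0, 23), (0, 24), (0, 25), (0, 28)]
Unfold 2 (reflect across h@1): 12 holes -> [(0, 19), (0, 22), (0, 23), (0, 24), (0, 25), (0, 28), (1, 19), (1, 22), (1, 23), (1, 24), (1, 25), (1, 28)]
Unfold 3 (reflect across v@16): 24 holes -> [(0, 3), (0, 6), (0, 7), (0, 8), (0, 9), (0, 12), (0, 19), (0, 22), (0, 23), (0, 24), (0, 25), (0, 28), (1, 3), (1, 6), (1, 7), (1, 8), (1, 9), (1, 12), (1, 19), (1, 22), (1, 23), (1, 24), (1, 25), (1, 28)]
Unfold 4 (reflect across h@2): 48 holes -> [(0, 3), (0, 6), (0, 7), (0, 8), (0, 9), (0, 12), (0, 19), (0, 22), (0, 23), (0, 24), (0, 25), (0, 28), (1, 3), (1, 6), (1, 7), (1, 8), (1, 9), (1, 12), (1, 19), (1, 22), (1, 23), (1, 24), (1, 25), (1, 28), (2, 3), (2, 6), (2, 7), (2, 8), (2, 9), (2, 12), (2, 19), (2, 22), (2, 23), (2, 24), (2, 25), (2, 28), (3, 3), (3, 6), (3, 7), (3, 8), (3, 9), (3, 12), (3, 19), (3, 22), (3, 23), (3, 24), (3, 25), (3, 28)]

Answer: 48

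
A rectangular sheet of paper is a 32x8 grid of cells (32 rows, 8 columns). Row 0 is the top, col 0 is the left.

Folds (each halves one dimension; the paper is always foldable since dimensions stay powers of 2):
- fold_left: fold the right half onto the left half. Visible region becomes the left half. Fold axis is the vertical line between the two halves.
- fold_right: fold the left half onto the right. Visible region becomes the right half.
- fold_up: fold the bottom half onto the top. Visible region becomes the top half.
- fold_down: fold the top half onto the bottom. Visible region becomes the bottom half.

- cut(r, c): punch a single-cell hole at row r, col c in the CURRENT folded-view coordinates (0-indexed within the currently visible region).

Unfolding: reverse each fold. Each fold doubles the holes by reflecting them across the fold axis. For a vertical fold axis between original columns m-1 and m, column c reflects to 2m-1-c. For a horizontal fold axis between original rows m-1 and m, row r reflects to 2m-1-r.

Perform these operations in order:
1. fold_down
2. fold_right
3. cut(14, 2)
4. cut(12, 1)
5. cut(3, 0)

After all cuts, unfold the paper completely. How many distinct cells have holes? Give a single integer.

Answer: 12

Derivation:
Op 1 fold_down: fold axis h@16; visible region now rows[16,32) x cols[0,8) = 16x8
Op 2 fold_right: fold axis v@4; visible region now rows[16,32) x cols[4,8) = 16x4
Op 3 cut(14, 2): punch at orig (30,6); cuts so far [(30, 6)]; region rows[16,32) x cols[4,8) = 16x4
Op 4 cut(12, 1): punch at orig (28,5); cuts so far [(28, 5), (30, 6)]; region rows[16,32) x cols[4,8) = 16x4
Op 5 cut(3, 0): punch at orig (19,4); cuts so far [(19, 4), (28, 5), (30, 6)]; region rows[16,32) x cols[4,8) = 16x4
Unfold 1 (reflect across v@4): 6 holes -> [(19, 3), (19, 4), (28, 2), (28, 5), (30, 1), (30, 6)]
Unfold 2 (reflect across h@16): 12 holes -> [(1, 1), (1, 6), (3, 2), (3, 5), (12, 3), (12, 4), (19, 3), (19, 4), (28, 2), (28, 5), (30, 1), (30, 6)]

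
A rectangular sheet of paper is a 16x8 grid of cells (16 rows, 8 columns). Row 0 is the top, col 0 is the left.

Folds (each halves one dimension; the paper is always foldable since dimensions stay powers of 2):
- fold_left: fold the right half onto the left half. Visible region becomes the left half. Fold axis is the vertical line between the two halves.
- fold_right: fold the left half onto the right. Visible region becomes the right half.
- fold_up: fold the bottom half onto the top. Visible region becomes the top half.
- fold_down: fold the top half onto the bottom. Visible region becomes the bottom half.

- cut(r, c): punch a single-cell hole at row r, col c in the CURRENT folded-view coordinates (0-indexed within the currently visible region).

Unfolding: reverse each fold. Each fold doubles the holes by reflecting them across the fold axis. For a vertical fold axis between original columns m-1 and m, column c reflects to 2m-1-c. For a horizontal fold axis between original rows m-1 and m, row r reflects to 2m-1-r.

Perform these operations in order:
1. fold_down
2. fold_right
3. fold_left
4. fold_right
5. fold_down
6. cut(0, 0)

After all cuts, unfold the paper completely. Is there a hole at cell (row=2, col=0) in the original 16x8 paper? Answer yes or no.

Op 1 fold_down: fold axis h@8; visible region now rows[8,16) x cols[0,8) = 8x8
Op 2 fold_right: fold axis v@4; visible region now rows[8,16) x cols[4,8) = 8x4
Op 3 fold_left: fold axis v@6; visible region now rows[8,16) x cols[4,6) = 8x2
Op 4 fold_right: fold axis v@5; visible region now rows[8,16) x cols[5,6) = 8x1
Op 5 fold_down: fold axis h@12; visible region now rows[12,16) x cols[5,6) = 4x1
Op 6 cut(0, 0): punch at orig (12,5); cuts so far [(12, 5)]; region rows[12,16) x cols[5,6) = 4x1
Unfold 1 (reflect across h@12): 2 holes -> [(11, 5), (12, 5)]
Unfold 2 (reflect across v@5): 4 holes -> [(11, 4), (11, 5), (12, 4), (12, 5)]
Unfold 3 (reflect across v@6): 8 holes -> [(11, 4), (11, 5), (11, 6), (11, 7), (12, 4), (12, 5), (12, 6), (12, 7)]
Unfold 4 (reflect across v@4): 16 holes -> [(11, 0), (11, 1), (11, 2), (11, 3), (11, 4), (11, 5), (11, 6), (11, 7), (12, 0), (12, 1), (12, 2), (12, 3), (12, 4), (12, 5), (12, 6), (12, 7)]
Unfold 5 (reflect across h@8): 32 holes -> [(3, 0), (3, 1), (3, 2), (3, 3), (3, 4), (3, 5), (3, 6), (3, 7), (4, 0), (4, 1), (4, 2), (4, 3), (4, 4), (4, 5), (4, 6), (4, 7), (11, 0), (11, 1), (11, 2), (11, 3), (11, 4), (11, 5), (11, 6), (11, 7), (12, 0), (12, 1), (12, 2), (12, 3), (12, 4), (12, 5), (12, 6), (12, 7)]
Holes: [(3, 0), (3, 1), (3, 2), (3, 3), (3, 4), (3, 5), (3, 6), (3, 7), (4, 0), (4, 1), (4, 2), (4, 3), (4, 4), (4, 5), (4, 6), (4, 7), (11, 0), (11, 1), (11, 2), (11, 3), (11, 4), (11, 5), (11, 6), (11, 7), (12, 0), (12, 1), (12, 2), (12, 3), (12, 4), (12, 5), (12, 6), (12, 7)]

Answer: no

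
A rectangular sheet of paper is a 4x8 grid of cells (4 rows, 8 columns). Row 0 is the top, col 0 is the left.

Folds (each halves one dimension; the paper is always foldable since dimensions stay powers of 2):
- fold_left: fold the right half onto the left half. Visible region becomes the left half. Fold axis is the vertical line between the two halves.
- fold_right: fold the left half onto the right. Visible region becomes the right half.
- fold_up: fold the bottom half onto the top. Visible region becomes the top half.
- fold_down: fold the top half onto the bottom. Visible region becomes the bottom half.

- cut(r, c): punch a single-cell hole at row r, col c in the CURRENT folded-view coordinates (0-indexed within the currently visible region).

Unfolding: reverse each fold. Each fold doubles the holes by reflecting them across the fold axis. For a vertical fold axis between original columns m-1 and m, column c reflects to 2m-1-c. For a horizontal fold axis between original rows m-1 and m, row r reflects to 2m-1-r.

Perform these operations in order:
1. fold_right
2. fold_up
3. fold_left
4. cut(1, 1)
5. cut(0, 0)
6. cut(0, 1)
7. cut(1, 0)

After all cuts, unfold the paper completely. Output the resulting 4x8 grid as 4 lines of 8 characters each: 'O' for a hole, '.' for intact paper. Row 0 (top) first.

Op 1 fold_right: fold axis v@4; visible region now rows[0,4) x cols[4,8) = 4x4
Op 2 fold_up: fold axis h@2; visible region now rows[0,2) x cols[4,8) = 2x4
Op 3 fold_left: fold axis v@6; visible region now rows[0,2) x cols[4,6) = 2x2
Op 4 cut(1, 1): punch at orig (1,5); cuts so far [(1, 5)]; region rows[0,2) x cols[4,6) = 2x2
Op 5 cut(0, 0): punch at orig (0,4); cuts so far [(0, 4), (1, 5)]; region rows[0,2) x cols[4,6) = 2x2
Op 6 cut(0, 1): punch at orig (0,5); cuts so far [(0, 4), (0, 5), (1, 5)]; region rows[0,2) x cols[4,6) = 2x2
Op 7 cut(1, 0): punch at orig (1,4); cuts so far [(0, 4), (0, 5), (1, 4), (1, 5)]; region rows[0,2) x cols[4,6) = 2x2
Unfold 1 (reflect across v@6): 8 holes -> [(0, 4), (0, 5), (0, 6), (0, 7), (1, 4), (1, 5), (1, 6), (1, 7)]
Unfold 2 (reflect across h@2): 16 holes -> [(0, 4), (0, 5), (0, 6), (0, 7), (1, 4), (1, 5), (1, 6), (1, 7), (2, 4), (2, 5), (2, 6), (2, 7), (3, 4), (3, 5), (3, 6), (3, 7)]
Unfold 3 (reflect across v@4): 32 holes -> [(0, 0), (0, 1), (0, 2), (0, 3), (0, 4), (0, 5), (0, 6), (0, 7), (1, 0), (1, 1), (1, 2), (1, 3), (1, 4), (1, 5), (1, 6), (1, 7), (2, 0), (2, 1), (2, 2), (2, 3), (2, 4), (2, 5), (2, 6), (2, 7), (3, 0), (3, 1), (3, 2), (3, 3), (3, 4), (3, 5), (3, 6), (3, 7)]

Answer: OOOOOOOO
OOOOOOOO
OOOOOOOO
OOOOOOOO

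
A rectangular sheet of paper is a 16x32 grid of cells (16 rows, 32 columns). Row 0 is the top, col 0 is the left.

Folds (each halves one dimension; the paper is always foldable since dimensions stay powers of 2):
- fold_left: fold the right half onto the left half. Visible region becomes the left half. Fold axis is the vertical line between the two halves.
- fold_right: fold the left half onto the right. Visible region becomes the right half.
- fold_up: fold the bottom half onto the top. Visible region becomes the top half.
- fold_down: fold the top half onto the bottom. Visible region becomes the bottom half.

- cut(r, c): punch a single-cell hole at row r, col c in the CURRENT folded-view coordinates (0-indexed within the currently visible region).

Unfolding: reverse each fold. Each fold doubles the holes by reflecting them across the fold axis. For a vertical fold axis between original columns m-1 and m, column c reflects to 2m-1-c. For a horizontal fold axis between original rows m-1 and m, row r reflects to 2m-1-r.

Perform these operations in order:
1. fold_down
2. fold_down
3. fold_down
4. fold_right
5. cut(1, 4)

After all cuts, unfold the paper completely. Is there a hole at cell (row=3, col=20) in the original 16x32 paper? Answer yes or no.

Op 1 fold_down: fold axis h@8; visible region now rows[8,16) x cols[0,32) = 8x32
Op 2 fold_down: fold axis h@12; visible region now rows[12,16) x cols[0,32) = 4x32
Op 3 fold_down: fold axis h@14; visible region now rows[14,16) x cols[0,32) = 2x32
Op 4 fold_right: fold axis v@16; visible region now rows[14,16) x cols[16,32) = 2x16
Op 5 cut(1, 4): punch at orig (15,20); cuts so far [(15, 20)]; region rows[14,16) x cols[16,32) = 2x16
Unfold 1 (reflect across v@16): 2 holes -> [(15, 11), (15, 20)]
Unfold 2 (reflect across h@14): 4 holes -> [(12, 11), (12, 20), (15, 11), (15, 20)]
Unfold 3 (reflect across h@12): 8 holes -> [(8, 11), (8, 20), (11, 11), (11, 20), (12, 11), (12, 20), (15, 11), (15, 20)]
Unfold 4 (reflect across h@8): 16 holes -> [(0, 11), (0, 20), (3, 11), (3, 20), (4, 11), (4, 20), (7, 11), (7, 20), (8, 11), (8, 20), (11, 11), (11, 20), (12, 11), (12, 20), (15, 11), (15, 20)]
Holes: [(0, 11), (0, 20), (3, 11), (3, 20), (4, 11), (4, 20), (7, 11), (7, 20), (8, 11), (8, 20), (11, 11), (11, 20), (12, 11), (12, 20), (15, 11), (15, 20)]

Answer: yes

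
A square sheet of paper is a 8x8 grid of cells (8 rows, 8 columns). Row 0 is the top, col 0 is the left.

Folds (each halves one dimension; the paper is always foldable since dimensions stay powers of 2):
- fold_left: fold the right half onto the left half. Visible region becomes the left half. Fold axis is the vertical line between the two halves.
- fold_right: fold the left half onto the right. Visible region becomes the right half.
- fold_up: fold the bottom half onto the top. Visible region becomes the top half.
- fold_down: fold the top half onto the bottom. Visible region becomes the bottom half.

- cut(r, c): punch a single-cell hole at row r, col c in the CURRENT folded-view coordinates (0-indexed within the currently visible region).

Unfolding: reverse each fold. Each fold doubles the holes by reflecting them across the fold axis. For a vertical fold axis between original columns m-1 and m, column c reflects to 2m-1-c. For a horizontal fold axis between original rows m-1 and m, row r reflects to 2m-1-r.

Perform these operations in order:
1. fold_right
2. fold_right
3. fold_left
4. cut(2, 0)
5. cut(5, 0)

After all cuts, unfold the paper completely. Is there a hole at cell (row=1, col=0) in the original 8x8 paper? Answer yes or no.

Op 1 fold_right: fold axis v@4; visible region now rows[0,8) x cols[4,8) = 8x4
Op 2 fold_right: fold axis v@6; visible region now rows[0,8) x cols[6,8) = 8x2
Op 3 fold_left: fold axis v@7; visible region now rows[0,8) x cols[6,7) = 8x1
Op 4 cut(2, 0): punch at orig (2,6); cuts so far [(2, 6)]; region rows[0,8) x cols[6,7) = 8x1
Op 5 cut(5, 0): punch at orig (5,6); cuts so far [(2, 6), (5, 6)]; region rows[0,8) x cols[6,7) = 8x1
Unfold 1 (reflect across v@7): 4 holes -> [(2, 6), (2, 7), (5, 6), (5, 7)]
Unfold 2 (reflect across v@6): 8 holes -> [(2, 4), (2, 5), (2, 6), (2, 7), (5, 4), (5, 5), (5, 6), (5, 7)]
Unfold 3 (reflect across v@4): 16 holes -> [(2, 0), (2, 1), (2, 2), (2, 3), (2, 4), (2, 5), (2, 6), (2, 7), (5, 0), (5, 1), (5, 2), (5, 3), (5, 4), (5, 5), (5, 6), (5, 7)]
Holes: [(2, 0), (2, 1), (2, 2), (2, 3), (2, 4), (2, 5), (2, 6), (2, 7), (5, 0), (5, 1), (5, 2), (5, 3), (5, 4), (5, 5), (5, 6), (5, 7)]

Answer: no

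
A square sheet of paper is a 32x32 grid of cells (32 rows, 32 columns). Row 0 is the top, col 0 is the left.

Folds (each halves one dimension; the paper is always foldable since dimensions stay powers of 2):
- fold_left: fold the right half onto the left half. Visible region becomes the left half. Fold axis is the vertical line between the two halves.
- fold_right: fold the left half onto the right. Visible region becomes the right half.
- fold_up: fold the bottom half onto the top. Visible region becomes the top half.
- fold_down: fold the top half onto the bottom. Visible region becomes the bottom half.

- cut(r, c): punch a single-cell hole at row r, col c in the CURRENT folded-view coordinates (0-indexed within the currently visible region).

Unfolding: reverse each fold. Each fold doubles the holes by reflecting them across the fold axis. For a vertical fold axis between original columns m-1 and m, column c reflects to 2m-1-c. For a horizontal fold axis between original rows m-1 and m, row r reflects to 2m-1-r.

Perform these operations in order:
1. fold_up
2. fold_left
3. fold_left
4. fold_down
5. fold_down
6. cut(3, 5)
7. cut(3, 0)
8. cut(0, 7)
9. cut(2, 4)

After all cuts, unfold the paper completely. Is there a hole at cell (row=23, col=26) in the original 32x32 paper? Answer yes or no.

Op 1 fold_up: fold axis h@16; visible region now rows[0,16) x cols[0,32) = 16x32
Op 2 fold_left: fold axis v@16; visible region now rows[0,16) x cols[0,16) = 16x16
Op 3 fold_left: fold axis v@8; visible region now rows[0,16) x cols[0,8) = 16x8
Op 4 fold_down: fold axis h@8; visible region now rows[8,16) x cols[0,8) = 8x8
Op 5 fold_down: fold axis h@12; visible region now rows[12,16) x cols[0,8) = 4x8
Op 6 cut(3, 5): punch at orig (15,5); cuts so far [(15, 5)]; region rows[12,16) x cols[0,8) = 4x8
Op 7 cut(3, 0): punch at orig (15,0); cuts so far [(15, 0), (15, 5)]; region rows[12,16) x cols[0,8) = 4x8
Op 8 cut(0, 7): punch at orig (12,7); cuts so far [(12, 7), (15, 0), (15, 5)]; region rows[12,16) x cols[0,8) = 4x8
Op 9 cut(2, 4): punch at orig (14,4); cuts so far [(12, 7), (14, 4), (15, 0), (15, 5)]; region rows[12,16) x cols[0,8) = 4x8
Unfold 1 (reflect across h@12): 8 holes -> [(8, 0), (8, 5), (9, 4), (11, 7), (12, 7), (14, 4), (15, 0), (15, 5)]
Unfold 2 (reflect across h@8): 16 holes -> [(0, 0), (0, 5), (1, 4), (3, 7), (4, 7), (6, 4), (7, 0), (7, 5), (8, 0), (8, 5), (9, 4), (11, 7), (12, 7), (14, 4), (15, 0), (15, 5)]
Unfold 3 (reflect across v@8): 32 holes -> [(0, 0), (0, 5), (0, 10), (0, 15), (1, 4), (1, 11), (3, 7), (3, 8), (4, 7), (4, 8), (6, 4), (6, 11), (7, 0), (7, 5), (7, 10), (7, 15), (8, 0), (8, 5), (8, 10), (8, 15), (9, 4), (9, 11), (11, 7), (11, 8), (12, 7), (12, 8), (14, 4), (14, 11), (15, 0), (15, 5), (15, 10), (15, 15)]
Unfold 4 (reflect across v@16): 64 holes -> [(0, 0), (0, 5), (0, 10), (0, 15), (0, 16), (0, 21), (0, 26), (0, 31), (1, 4), (1, 11), (1, 20), (1, 27), (3, 7), (3, 8), (3, 23), (3, 24), (4, 7), (4, 8), (4, 23), (4, 24), (6, 4), (6, 11), (6, 20), (6, 27), (7, 0), (7, 5), (7, 10), (7, 15), (7, 16), (7, 21), (7, 26), (7, 31), (8, 0), (8, 5), (8, 10), (8, 15), (8, 16), (8, 21), (8, 26), (8, 31), (9, 4), (9, 11), (9, 20), (9, 27), (11, 7), (11, 8), (11, 23), (11, 24), (12, 7), (12, 8), (12, 23), (12, 24), (14, 4), (14, 11), (14, 20), (14, 27), (15, 0), (15, 5), (15, 10), (15, 15), (15, 16), (15, 21), (15, 26), (15, 31)]
Unfold 5 (reflect across h@16): 128 holes -> [(0, 0), (0, 5), (0, 10), (0, 15), (0, 16), (0, 21), (0, 26), (0, 31), (1, 4), (1, 11), (1, 20), (1, 27), (3, 7), (3, 8), (3, 23), (3, 24), (4, 7), (4, 8), (4, 23), (4, 24), (6, 4), (6, 11), (6, 20), (6, 27), (7, 0), (7, 5), (7, 10), (7, 15), (7, 16), (7, 21), (7, 26), (7, 31), (8, 0), (8, 5), (8, 10), (8, 15), (8, 16), (8, 21), (8, 26), (8, 31), (9, 4), (9, 11), (9, 20), (9, 27), (11, 7), (11, 8), (11, 23), (11, 24), (12, 7), (12, 8), (12, 23), (12, 24), (14, 4), (14, 11), (14, 20), (14, 27), (15, 0), (15, 5), (15, 10), (15, 15), (15, 16), (15, 21), (15, 26), (15, 31), (16, 0), (16, 5), (16, 10), (16, 15), (16, 16), (16, 21), (16, 26), (16, 31), (17, 4), (17, 11), (17, 20), (17, 27), (19, 7), (19, 8), (19, 23), (19, 24), (20, 7), (20, 8), (20, 23), (20, 24), (22, 4), (22, 11), (22, 20), (22, 27), (23, 0), (23, 5), (23, 10), (23, 15), (23, 16), (23, 21), (23, 26), (23, 31), (24, 0), (24, 5), (24, 10), (24, 15), (24, 16), (24, 21), (24, 26), (24, 31), (25, 4), (25, 11), (25, 20), (25, 27), (27, 7), (27, 8), (27, 23), (27, 24), (28, 7), (28, 8), (28, 23), (28, 24), (30, 4), (30, 11), (30, 20), (30, 27), (31, 0), (31, 5), (31, 10), (31, 15), (31, 16), (31, 21), (31, 26), (31, 31)]
Holes: [(0, 0), (0, 5), (0, 10), (0, 15), (0, 16), (0, 21), (0, 26), (0, 31), (1, 4), (1, 11), (1, 20), (1, 27), (3, 7), (3, 8), (3, 23), (3, 24), (4, 7), (4, 8), (4, 23), (4, 24), (6, 4), (6, 11), (6, 20), (6, 27), (7, 0), (7, 5), (7, 10), (7, 15), (7, 16), (7, 21), (7, 26), (7, 31), (8, 0), (8, 5), (8, 10), (8, 15), (8, 16), (8, 21), (8, 26), (8, 31), (9, 4), (9, 11), (9, 20), (9, 27), (11, 7), (11, 8), (11, 23), (11, 24), (12, 7), (12, 8), (12, 23), (12, 24), (14, 4), (14, 11), (14, 20), (14, 27), (15, 0), (15, 5), (15, 10), (15, 15), (15, 16), (15, 21), (15, 26), (15, 31), (16, 0), (16, 5), (16, 10), (16, 15), (16, 16), (16, 21), (16, 26), (16, 31), (17, 4), (17, 11), (17, 20), (17, 27), (19, 7), (19, 8), (19, 23), (19, 24), (20, 7), (20, 8), (20, 23), (20, 24), (22, 4), (22, 11), (22, 20), (22, 27), (23, 0), (23, 5), (23, 10), (23, 15), (23, 16), (23, 21), (23, 26), (23, 31), (24, 0), (24, 5), (24, 10), (24, 15), (24, 16), (24, 21), (24, 26), (24, 31), (25, 4), (25, 11), (25, 20), (25, 27), (27, 7), (27, 8), (27, 23), (27, 24), (28, 7), (28, 8), (28, 23), (28, 24), (30, 4), (30, 11), (30, 20), (30, 27), (31, 0), (31, 5), (31, 10), (31, 15), (31, 16), (31, 21), (31, 26), (31, 31)]

Answer: yes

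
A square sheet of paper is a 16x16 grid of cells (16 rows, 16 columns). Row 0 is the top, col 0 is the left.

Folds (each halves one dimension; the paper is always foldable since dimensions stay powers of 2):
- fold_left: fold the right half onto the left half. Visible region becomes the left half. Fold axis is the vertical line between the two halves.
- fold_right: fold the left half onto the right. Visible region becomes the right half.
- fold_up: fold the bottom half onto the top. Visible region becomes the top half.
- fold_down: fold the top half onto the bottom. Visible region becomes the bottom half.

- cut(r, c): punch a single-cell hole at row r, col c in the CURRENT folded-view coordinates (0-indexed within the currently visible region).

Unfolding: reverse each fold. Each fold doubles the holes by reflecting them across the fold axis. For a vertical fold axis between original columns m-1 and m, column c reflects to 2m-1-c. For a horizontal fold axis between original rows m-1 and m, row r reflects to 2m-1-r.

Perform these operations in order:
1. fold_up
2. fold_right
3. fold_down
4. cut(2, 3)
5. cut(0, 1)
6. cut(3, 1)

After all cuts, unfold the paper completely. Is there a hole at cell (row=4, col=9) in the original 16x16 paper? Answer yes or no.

Answer: yes

Derivation:
Op 1 fold_up: fold axis h@8; visible region now rows[0,8) x cols[0,16) = 8x16
Op 2 fold_right: fold axis v@8; visible region now rows[0,8) x cols[8,16) = 8x8
Op 3 fold_down: fold axis h@4; visible region now rows[4,8) x cols[8,16) = 4x8
Op 4 cut(2, 3): punch at orig (6,11); cuts so far [(6, 11)]; region rows[4,8) x cols[8,16) = 4x8
Op 5 cut(0, 1): punch at orig (4,9); cuts so far [(4, 9), (6, 11)]; region rows[4,8) x cols[8,16) = 4x8
Op 6 cut(3, 1): punch at orig (7,9); cuts so far [(4, 9), (6, 11), (7, 9)]; region rows[4,8) x cols[8,16) = 4x8
Unfold 1 (reflect across h@4): 6 holes -> [(0, 9), (1, 11), (3, 9), (4, 9), (6, 11), (7, 9)]
Unfold 2 (reflect across v@8): 12 holes -> [(0, 6), (0, 9), (1, 4), (1, 11), (3, 6), (3, 9), (4, 6), (4, 9), (6, 4), (6, 11), (7, 6), (7, 9)]
Unfold 3 (reflect across h@8): 24 holes -> [(0, 6), (0, 9), (1, 4), (1, 11), (3, 6), (3, 9), (4, 6), (4, 9), (6, 4), (6, 11), (7, 6), (7, 9), (8, 6), (8, 9), (9, 4), (9, 11), (11, 6), (11, 9), (12, 6), (12, 9), (14, 4), (14, 11), (15, 6), (15, 9)]
Holes: [(0, 6), (0, 9), (1, 4), (1, 11), (3, 6), (3, 9), (4, 6), (4, 9), (6, 4), (6, 11), (7, 6), (7, 9), (8, 6), (8, 9), (9, 4), (9, 11), (11, 6), (11, 9), (12, 6), (12, 9), (14, 4), (14, 11), (15, 6), (15, 9)]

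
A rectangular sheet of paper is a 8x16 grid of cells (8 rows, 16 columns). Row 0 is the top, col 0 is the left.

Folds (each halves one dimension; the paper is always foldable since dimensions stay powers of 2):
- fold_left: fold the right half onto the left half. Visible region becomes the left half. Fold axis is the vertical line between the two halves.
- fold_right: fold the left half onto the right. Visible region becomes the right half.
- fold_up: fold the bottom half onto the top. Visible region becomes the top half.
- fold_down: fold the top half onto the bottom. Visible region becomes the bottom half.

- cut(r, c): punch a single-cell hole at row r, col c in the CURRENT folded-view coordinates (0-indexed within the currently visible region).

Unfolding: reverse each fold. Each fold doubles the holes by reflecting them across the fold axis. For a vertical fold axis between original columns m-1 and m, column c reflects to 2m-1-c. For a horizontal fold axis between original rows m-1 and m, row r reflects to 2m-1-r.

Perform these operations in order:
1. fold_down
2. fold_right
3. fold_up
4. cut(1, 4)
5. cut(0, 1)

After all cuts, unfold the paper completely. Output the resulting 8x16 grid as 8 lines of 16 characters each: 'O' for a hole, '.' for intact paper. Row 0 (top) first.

Op 1 fold_down: fold axis h@4; visible region now rows[4,8) x cols[0,16) = 4x16
Op 2 fold_right: fold axis v@8; visible region now rows[4,8) x cols[8,16) = 4x8
Op 3 fold_up: fold axis h@6; visible region now rows[4,6) x cols[8,16) = 2x8
Op 4 cut(1, 4): punch at orig (5,12); cuts so far [(5, 12)]; region rows[4,6) x cols[8,16) = 2x8
Op 5 cut(0, 1): punch at orig (4,9); cuts so far [(4, 9), (5, 12)]; region rows[4,6) x cols[8,16) = 2x8
Unfold 1 (reflect across h@6): 4 holes -> [(4, 9), (5, 12), (6, 12), (7, 9)]
Unfold 2 (reflect across v@8): 8 holes -> [(4, 6), (4, 9), (5, 3), (5, 12), (6, 3), (6, 12), (7, 6), (7, 9)]
Unfold 3 (reflect across h@4): 16 holes -> [(0, 6), (0, 9), (1, 3), (1, 12), (2, 3), (2, 12), (3, 6), (3, 9), (4, 6), (4, 9), (5, 3), (5, 12), (6, 3), (6, 12), (7, 6), (7, 9)]

Answer: ......O..O......
...O........O...
...O........O...
......O..O......
......O..O......
...O........O...
...O........O...
......O..O......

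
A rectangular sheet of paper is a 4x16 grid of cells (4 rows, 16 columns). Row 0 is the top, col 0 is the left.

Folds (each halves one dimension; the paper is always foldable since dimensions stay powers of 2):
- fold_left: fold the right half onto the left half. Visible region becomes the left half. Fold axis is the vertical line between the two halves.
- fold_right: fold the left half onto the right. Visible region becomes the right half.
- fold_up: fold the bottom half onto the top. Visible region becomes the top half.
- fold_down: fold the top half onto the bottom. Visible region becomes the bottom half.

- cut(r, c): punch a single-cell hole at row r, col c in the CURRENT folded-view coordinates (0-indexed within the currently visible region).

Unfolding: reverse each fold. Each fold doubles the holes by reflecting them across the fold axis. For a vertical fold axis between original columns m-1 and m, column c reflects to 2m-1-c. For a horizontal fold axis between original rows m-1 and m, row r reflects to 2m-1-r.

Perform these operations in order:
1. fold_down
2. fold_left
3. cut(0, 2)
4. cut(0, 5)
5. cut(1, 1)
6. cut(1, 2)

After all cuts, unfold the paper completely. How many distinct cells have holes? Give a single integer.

Answer: 16

Derivation:
Op 1 fold_down: fold axis h@2; visible region now rows[2,4) x cols[0,16) = 2x16
Op 2 fold_left: fold axis v@8; visible region now rows[2,4) x cols[0,8) = 2x8
Op 3 cut(0, 2): punch at orig (2,2); cuts so far [(2, 2)]; region rows[2,4) x cols[0,8) = 2x8
Op 4 cut(0, 5): punch at orig (2,5); cuts so far [(2, 2), (2, 5)]; region rows[2,4) x cols[0,8) = 2x8
Op 5 cut(1, 1): punch at orig (3,1); cuts so far [(2, 2), (2, 5), (3, 1)]; region rows[2,4) x cols[0,8) = 2x8
Op 6 cut(1, 2): punch at orig (3,2); cuts so far [(2, 2), (2, 5), (3, 1), (3, 2)]; region rows[2,4) x cols[0,8) = 2x8
Unfold 1 (reflect across v@8): 8 holes -> [(2, 2), (2, 5), (2, 10), (2, 13), (3, 1), (3, 2), (3, 13), (3, 14)]
Unfold 2 (reflect across h@2): 16 holes -> [(0, 1), (0, 2), (0, 13), (0, 14), (1, 2), (1, 5), (1, 10), (1, 13), (2, 2), (2, 5), (2, 10), (2, 13), (3, 1), (3, 2), (3, 13), (3, 14)]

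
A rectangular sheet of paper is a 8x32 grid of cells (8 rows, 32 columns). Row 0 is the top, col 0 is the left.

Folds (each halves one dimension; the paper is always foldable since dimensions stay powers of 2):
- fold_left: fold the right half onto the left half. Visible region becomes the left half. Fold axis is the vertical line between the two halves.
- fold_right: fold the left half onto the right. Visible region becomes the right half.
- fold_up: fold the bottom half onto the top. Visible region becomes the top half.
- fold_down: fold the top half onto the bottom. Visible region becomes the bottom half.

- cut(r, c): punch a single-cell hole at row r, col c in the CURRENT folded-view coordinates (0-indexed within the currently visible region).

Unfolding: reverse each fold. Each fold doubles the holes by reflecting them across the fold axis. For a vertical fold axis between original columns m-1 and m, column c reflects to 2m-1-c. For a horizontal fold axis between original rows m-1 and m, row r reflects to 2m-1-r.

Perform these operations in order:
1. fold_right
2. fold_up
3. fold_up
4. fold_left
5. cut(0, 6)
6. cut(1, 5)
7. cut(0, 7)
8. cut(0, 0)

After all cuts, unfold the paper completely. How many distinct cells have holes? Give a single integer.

Op 1 fold_right: fold axis v@16; visible region now rows[0,8) x cols[16,32) = 8x16
Op 2 fold_up: fold axis h@4; visible region now rows[0,4) x cols[16,32) = 4x16
Op 3 fold_up: fold axis h@2; visible region now rows[0,2) x cols[16,32) = 2x16
Op 4 fold_left: fold axis v@24; visible region now rows[0,2) x cols[16,24) = 2x8
Op 5 cut(0, 6): punch at orig (0,22); cuts so far [(0, 22)]; region rows[0,2) x cols[16,24) = 2x8
Op 6 cut(1, 5): punch at orig (1,21); cuts so far [(0, 22), (1, 21)]; region rows[0,2) x cols[16,24) = 2x8
Op 7 cut(0, 7): punch at orig (0,23); cuts so far [(0, 22), (0, 23), (1, 21)]; region rows[0,2) x cols[16,24) = 2x8
Op 8 cut(0, 0): punch at orig (0,16); cuts so far [(0, 16), (0, 22), (0, 23), (1, 21)]; region rows[0,2) x cols[16,24) = 2x8
Unfold 1 (reflect across v@24): 8 holes -> [(0, 16), (0, 22), (0, 23), (0, 24), (0, 25), (0, 31), (1, 21), (1, 26)]
Unfold 2 (reflect across h@2): 16 holes -> [(0, 16), (0, 22), (0, 23), (0, 24), (0, 25), (0, 31), (1, 21), (1, 26), (2, 21), (2, 26), (3, 16), (3, 22), (3, 23), (3, 24), (3, 25), (3, 31)]
Unfold 3 (reflect across h@4): 32 holes -> [(0, 16), (0, 22), (0, 23), (0, 24), (0, 25), (0, 31), (1, 21), (1, 26), (2, 21), (2, 26), (3, 16), (3, 22), (3, 23), (3, 24), (3, 25), (3, 31), (4, 16), (4, 22), (4, 23), (4, 24), (4, 25), (4, 31), (5, 21), (5, 26), (6, 21), (6, 26), (7, 16), (7, 22), (7, 23), (7, 24), (7, 25), (7, 31)]
Unfold 4 (reflect across v@16): 64 holes -> [(0, 0), (0, 6), (0, 7), (0, 8), (0, 9), (0, 15), (0, 16), (0, 22), (0, 23), (0, 24), (0, 25), (0, 31), (1, 5), (1, 10), (1, 21), (1, 26), (2, 5), (2, 10), (2, 21), (2, 26), (3, 0), (3, 6), (3, 7), (3, 8), (3, 9), (3, 15), (3, 16), (3, 22), (3, 23), (3, 24), (3, 25), (3, 31), (4, 0), (4, 6), (4, 7), (4, 8), (4, 9), (4, 15), (4, 16), (4, 22), (4, 23), (4, 24), (4, 25), (4, 31), (5, 5), (5, 10), (5, 21), (5, 26), (6, 5), (6, 10), (6, 21), (6, 26), (7, 0), (7, 6), (7, 7), (7, 8), (7, 9), (7, 15), (7, 16), (7, 22), (7, 23), (7, 24), (7, 25), (7, 31)]

Answer: 64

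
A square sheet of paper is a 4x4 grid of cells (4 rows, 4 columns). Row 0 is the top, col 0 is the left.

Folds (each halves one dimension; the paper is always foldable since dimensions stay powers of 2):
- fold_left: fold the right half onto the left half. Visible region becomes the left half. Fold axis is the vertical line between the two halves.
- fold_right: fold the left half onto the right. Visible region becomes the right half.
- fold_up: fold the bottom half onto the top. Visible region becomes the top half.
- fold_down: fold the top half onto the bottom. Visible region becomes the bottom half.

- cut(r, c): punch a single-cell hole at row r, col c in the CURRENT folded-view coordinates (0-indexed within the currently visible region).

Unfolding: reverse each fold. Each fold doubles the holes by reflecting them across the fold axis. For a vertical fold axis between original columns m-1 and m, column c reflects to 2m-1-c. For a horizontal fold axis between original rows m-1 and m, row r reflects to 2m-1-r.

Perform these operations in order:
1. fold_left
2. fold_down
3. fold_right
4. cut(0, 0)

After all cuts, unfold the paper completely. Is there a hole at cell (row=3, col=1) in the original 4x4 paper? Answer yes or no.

Answer: no

Derivation:
Op 1 fold_left: fold axis v@2; visible region now rows[0,4) x cols[0,2) = 4x2
Op 2 fold_down: fold axis h@2; visible region now rows[2,4) x cols[0,2) = 2x2
Op 3 fold_right: fold axis v@1; visible region now rows[2,4) x cols[1,2) = 2x1
Op 4 cut(0, 0): punch at orig (2,1); cuts so far [(2, 1)]; region rows[2,4) x cols[1,2) = 2x1
Unfold 1 (reflect across v@1): 2 holes -> [(2, 0), (2, 1)]
Unfold 2 (reflect across h@2): 4 holes -> [(1, 0), (1, 1), (2, 0), (2, 1)]
Unfold 3 (reflect across v@2): 8 holes -> [(1, 0), (1, 1), (1, 2), (1, 3), (2, 0), (2, 1), (2, 2), (2, 3)]
Holes: [(1, 0), (1, 1), (1, 2), (1, 3), (2, 0), (2, 1), (2, 2), (2, 3)]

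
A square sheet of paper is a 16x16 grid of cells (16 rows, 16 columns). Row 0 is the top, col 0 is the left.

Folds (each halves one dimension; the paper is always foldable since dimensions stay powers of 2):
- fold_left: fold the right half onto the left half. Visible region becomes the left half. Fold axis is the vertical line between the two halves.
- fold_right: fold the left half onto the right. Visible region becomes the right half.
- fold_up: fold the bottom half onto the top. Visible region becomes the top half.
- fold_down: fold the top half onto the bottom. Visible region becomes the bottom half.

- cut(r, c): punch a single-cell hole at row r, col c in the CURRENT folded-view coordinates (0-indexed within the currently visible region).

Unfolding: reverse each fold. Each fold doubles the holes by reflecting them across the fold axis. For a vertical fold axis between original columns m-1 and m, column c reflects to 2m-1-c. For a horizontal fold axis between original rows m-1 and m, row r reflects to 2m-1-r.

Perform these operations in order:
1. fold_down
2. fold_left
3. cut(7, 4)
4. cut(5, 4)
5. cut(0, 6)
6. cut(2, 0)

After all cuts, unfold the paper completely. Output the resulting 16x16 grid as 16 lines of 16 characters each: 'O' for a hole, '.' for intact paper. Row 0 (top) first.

Op 1 fold_down: fold axis h@8; visible region now rows[8,16) x cols[0,16) = 8x16
Op 2 fold_left: fold axis v@8; visible region now rows[8,16) x cols[0,8) = 8x8
Op 3 cut(7, 4): punch at orig (15,4); cuts so far [(15, 4)]; region rows[8,16) x cols[0,8) = 8x8
Op 4 cut(5, 4): punch at orig (13,4); cuts so far [(13, 4), (15, 4)]; region rows[8,16) x cols[0,8) = 8x8
Op 5 cut(0, 6): punch at orig (8,6); cuts so far [(8, 6), (13, 4), (15, 4)]; region rows[8,16) x cols[0,8) = 8x8
Op 6 cut(2, 0): punch at orig (10,0); cuts so far [(8, 6), (10, 0), (13, 4), (15, 4)]; region rows[8,16) x cols[0,8) = 8x8
Unfold 1 (reflect across v@8): 8 holes -> [(8, 6), (8, 9), (10, 0), (10, 15), (13, 4), (13, 11), (15, 4), (15, 11)]
Unfold 2 (reflect across h@8): 16 holes -> [(0, 4), (0, 11), (2, 4), (2, 11), (5, 0), (5, 15), (7, 6), (7, 9), (8, 6), (8, 9), (10, 0), (10, 15), (13, 4), (13, 11), (15, 4), (15, 11)]

Answer: ....O......O....
................
....O......O....
................
................
O..............O
................
......O..O......
......O..O......
................
O..............O
................
................
....O......O....
................
....O......O....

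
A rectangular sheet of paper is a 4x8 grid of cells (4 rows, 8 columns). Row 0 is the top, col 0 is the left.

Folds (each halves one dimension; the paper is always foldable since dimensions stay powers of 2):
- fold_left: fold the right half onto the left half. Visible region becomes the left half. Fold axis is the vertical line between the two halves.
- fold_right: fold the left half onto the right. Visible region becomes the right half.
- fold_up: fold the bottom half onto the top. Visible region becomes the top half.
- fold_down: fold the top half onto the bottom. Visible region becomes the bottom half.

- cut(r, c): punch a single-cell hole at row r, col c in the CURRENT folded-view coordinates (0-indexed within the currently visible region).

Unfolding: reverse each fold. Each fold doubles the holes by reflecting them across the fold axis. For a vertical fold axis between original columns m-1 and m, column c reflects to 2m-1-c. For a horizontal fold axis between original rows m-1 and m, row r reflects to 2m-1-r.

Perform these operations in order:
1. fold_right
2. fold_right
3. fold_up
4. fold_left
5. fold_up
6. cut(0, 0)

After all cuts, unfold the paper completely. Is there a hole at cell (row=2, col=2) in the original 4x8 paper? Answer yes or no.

Answer: yes

Derivation:
Op 1 fold_right: fold axis v@4; visible region now rows[0,4) x cols[4,8) = 4x4
Op 2 fold_right: fold axis v@6; visible region now rows[0,4) x cols[6,8) = 4x2
Op 3 fold_up: fold axis h@2; visible region now rows[0,2) x cols[6,8) = 2x2
Op 4 fold_left: fold axis v@7; visible region now rows[0,2) x cols[6,7) = 2x1
Op 5 fold_up: fold axis h@1; visible region now rows[0,1) x cols[6,7) = 1x1
Op 6 cut(0, 0): punch at orig (0,6); cuts so far [(0, 6)]; region rows[0,1) x cols[6,7) = 1x1
Unfold 1 (reflect across h@1): 2 holes -> [(0, 6), (1, 6)]
Unfold 2 (reflect across v@7): 4 holes -> [(0, 6), (0, 7), (1, 6), (1, 7)]
Unfold 3 (reflect across h@2): 8 holes -> [(0, 6), (0, 7), (1, 6), (1, 7), (2, 6), (2, 7), (3, 6), (3, 7)]
Unfold 4 (reflect across v@6): 16 holes -> [(0, 4), (0, 5), (0, 6), (0, 7), (1, 4), (1, 5), (1, 6), (1, 7), (2, 4), (2, 5), (2, 6), (2, 7), (3, 4), (3, 5), (3, 6), (3, 7)]
Unfold 5 (reflect across v@4): 32 holes -> [(0, 0), (0, 1), (0, 2), (0, 3), (0, 4), (0, 5), (0, 6), (0, 7), (1, 0), (1, 1), (1, 2), (1, 3), (1, 4), (1, 5), (1, 6), (1, 7), (2, 0), (2, 1), (2, 2), (2, 3), (2, 4), (2, 5), (2, 6), (2, 7), (3, 0), (3, 1), (3, 2), (3, 3), (3, 4), (3, 5), (3, 6), (3, 7)]
Holes: [(0, 0), (0, 1), (0, 2), (0, 3), (0, 4), (0, 5), (0, 6), (0, 7), (1, 0), (1, 1), (1, 2), (1, 3), (1, 4), (1, 5), (1, 6), (1, 7), (2, 0), (2, 1), (2, 2), (2, 3), (2, 4), (2, 5), (2, 6), (2, 7), (3, 0), (3, 1), (3, 2), (3, 3), (3, 4), (3, 5), (3, 6), (3, 7)]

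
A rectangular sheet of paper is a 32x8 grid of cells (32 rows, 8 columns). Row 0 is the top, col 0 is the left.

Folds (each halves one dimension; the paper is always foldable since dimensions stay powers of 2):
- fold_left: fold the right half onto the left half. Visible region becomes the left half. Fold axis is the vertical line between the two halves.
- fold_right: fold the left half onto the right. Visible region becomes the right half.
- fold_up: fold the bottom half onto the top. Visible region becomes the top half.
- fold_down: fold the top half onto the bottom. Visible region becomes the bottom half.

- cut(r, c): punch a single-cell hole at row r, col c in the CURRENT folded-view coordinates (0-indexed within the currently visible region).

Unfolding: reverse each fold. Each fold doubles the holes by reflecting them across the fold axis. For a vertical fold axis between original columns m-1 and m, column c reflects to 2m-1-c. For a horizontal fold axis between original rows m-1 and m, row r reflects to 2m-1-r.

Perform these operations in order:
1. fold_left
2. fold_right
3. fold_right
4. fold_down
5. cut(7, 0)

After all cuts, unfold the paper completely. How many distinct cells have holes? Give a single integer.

Answer: 16

Derivation:
Op 1 fold_left: fold axis v@4; visible region now rows[0,32) x cols[0,4) = 32x4
Op 2 fold_right: fold axis v@2; visible region now rows[0,32) x cols[2,4) = 32x2
Op 3 fold_right: fold axis v@3; visible region now rows[0,32) x cols[3,4) = 32x1
Op 4 fold_down: fold axis h@16; visible region now rows[16,32) x cols[3,4) = 16x1
Op 5 cut(7, 0): punch at orig (23,3); cuts so far [(23, 3)]; region rows[16,32) x cols[3,4) = 16x1
Unfold 1 (reflect across h@16): 2 holes -> [(8, 3), (23, 3)]
Unfold 2 (reflect across v@3): 4 holes -> [(8, 2), (8, 3), (23, 2), (23, 3)]
Unfold 3 (reflect across v@2): 8 holes -> [(8, 0), (8, 1), (8, 2), (8, 3), (23, 0), (23, 1), (23, 2), (23, 3)]
Unfold 4 (reflect across v@4): 16 holes -> [(8, 0), (8, 1), (8, 2), (8, 3), (8, 4), (8, 5), (8, 6), (8, 7), (23, 0), (23, 1), (23, 2), (23, 3), (23, 4), (23, 5), (23, 6), (23, 7)]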